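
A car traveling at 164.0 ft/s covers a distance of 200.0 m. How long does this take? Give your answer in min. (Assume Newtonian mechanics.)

v = 164.0 ft/s × 0.3048 = 49.9872 m/s
t = d / v = 200.0 / 49.9872 = 4.00102 s
t = 4.00102 s / 60.0 = 0.06668 min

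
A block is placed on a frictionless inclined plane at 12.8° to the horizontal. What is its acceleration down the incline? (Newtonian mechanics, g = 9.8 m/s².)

a = g sin(θ) = 9.8 × sin(12.8°) = 9.8 × 0.2215 = 2.17 m/s²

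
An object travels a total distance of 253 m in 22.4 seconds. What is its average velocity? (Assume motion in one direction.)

v_avg = Δd / Δt = 253 / 22.4 = 11.29 m/s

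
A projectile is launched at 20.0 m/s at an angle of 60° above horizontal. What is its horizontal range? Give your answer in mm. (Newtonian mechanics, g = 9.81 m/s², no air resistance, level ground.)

R = v₀² × sin(2θ) / g = 20.0² × sin(2 × 60°) / 9.81 = 400.0 × 0.866025 / 9.81 = 35.3119 m
R = 35.3119 m / 0.001 = 35310 mm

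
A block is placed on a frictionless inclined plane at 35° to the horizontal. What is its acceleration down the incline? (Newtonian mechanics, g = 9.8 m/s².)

a = g sin(θ) = 9.8 × sin(35°) = 9.8 × 0.5736 = 5.62 m/s²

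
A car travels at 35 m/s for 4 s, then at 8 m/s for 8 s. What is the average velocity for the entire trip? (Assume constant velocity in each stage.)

d₁ = v₁t₁ = 35 × 4 = 140 m
d₂ = v₂t₂ = 8 × 8 = 64 m
d_total = 204 m, t_total = 12 s
v_avg = d_total/t_total = 204/12 = 17.0 m/s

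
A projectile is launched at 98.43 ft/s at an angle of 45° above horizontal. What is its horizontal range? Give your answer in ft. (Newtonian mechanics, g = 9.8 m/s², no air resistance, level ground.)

v₀ = 98.43 ft/s × 0.3048 = 30.0015 m/s
R = v₀² × sin(2θ) / g = 30.0015² × sin(2 × 45°) / 9.8 = 900.09 × 1.0 / 9.8 = 91.8459 m
R = 91.8459 m / 0.3048 = 301.3 ft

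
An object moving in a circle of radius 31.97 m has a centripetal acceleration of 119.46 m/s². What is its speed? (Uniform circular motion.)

v = √(a_c × r) = √(119.46 × 31.97) = 61.8 m/s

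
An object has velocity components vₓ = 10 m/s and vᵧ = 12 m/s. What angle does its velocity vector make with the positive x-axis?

θ = arctan(vᵧ/vₓ) = arctan(12/10) = 50.19°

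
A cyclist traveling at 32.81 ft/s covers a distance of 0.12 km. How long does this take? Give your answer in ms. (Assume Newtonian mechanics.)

d = 0.12 km × 1000.0 = 120.0 m
v = 32.81 ft/s × 0.3048 = 10.0005 m/s
t = d / v = 120.0 / 10.0005 = 11.9994 s
t = 11.9994 s / 0.001 = 12000 ms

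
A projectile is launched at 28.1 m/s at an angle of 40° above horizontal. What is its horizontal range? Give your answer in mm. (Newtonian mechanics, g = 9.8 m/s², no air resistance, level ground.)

R = v₀² × sin(2θ) / g = 28.1² × sin(2 × 40°) / 9.8 = 789.61 × 0.984808 / 9.8 = 79.3484 m
R = 79.3484 m / 0.001 = 79350 mm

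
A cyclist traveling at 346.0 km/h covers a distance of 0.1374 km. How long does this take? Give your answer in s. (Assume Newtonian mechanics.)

d = 0.1374 km × 1000.0 = 137.4 m
v = 346.0 km/h × 0.2777777777777778 = 96.1111 m/s
t = d / v = 137.4 / 96.1111 = 1.43 s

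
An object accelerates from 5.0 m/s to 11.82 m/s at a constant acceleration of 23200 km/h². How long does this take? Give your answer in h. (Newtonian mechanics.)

a = 23200 km/h² × 7.716049382716049e-05 = 1.79012 m/s²
t = (v - v₀) / a = (11.82 - 5.0) / 1.79012 = 3.8098 s
t = 3.8098 s / 3600.0 = 0.001058 h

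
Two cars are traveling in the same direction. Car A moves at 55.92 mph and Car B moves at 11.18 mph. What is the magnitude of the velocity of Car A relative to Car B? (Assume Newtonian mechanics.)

v_rel = |v_A - v_B| = |55.92 - 11.18| = 44.74 mph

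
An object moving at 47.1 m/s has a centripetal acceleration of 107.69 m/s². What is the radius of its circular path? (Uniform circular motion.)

r = v²/a_c = 47.1²/107.69 = 20.6 m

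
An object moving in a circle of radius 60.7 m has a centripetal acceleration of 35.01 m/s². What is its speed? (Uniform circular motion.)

v = √(a_c × r) = √(35.01 × 60.7) = 46.1 m/s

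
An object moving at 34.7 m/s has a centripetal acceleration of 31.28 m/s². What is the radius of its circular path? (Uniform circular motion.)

r = v²/a_c = 34.7²/31.28 = 38.49 m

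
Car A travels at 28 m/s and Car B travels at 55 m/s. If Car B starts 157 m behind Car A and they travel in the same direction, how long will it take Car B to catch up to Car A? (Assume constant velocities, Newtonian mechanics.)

Relative speed: v_rel = 55 - 28 = 27 m/s
Time to catch: t = d₀/v_rel = 157/27 = 5.81 s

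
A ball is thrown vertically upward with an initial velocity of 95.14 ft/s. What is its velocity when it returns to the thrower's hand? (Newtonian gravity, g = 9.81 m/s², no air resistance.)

By conservation of energy (no air resistance), the ball returns to the throw height with the same speed as launch, but directed downward.
|v_ground| = v₀ = 95.14 ft/s
v_ground = 95.14 ft/s (downward)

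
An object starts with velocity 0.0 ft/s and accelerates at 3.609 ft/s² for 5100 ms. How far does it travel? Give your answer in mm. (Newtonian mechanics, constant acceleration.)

v₀ = 0.0 ft/s × 0.3048 = 0.0 m/s
a = 3.609 ft/s² × 0.3048 = 1.10002 m/s²
t = 5100 ms × 0.001 = 5.1 s
d = v₀ × t + ½ × a × t² = 0.0 × 5.1 + 0.5 × 1.10002 × 5.1² = 14.3058 m
d = 14.3058 m / 0.001 = 14310 mm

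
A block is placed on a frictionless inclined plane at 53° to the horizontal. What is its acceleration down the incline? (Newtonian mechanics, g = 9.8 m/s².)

a = g sin(θ) = 9.8 × sin(53°) = 9.8 × 0.7986 = 7.83 m/s²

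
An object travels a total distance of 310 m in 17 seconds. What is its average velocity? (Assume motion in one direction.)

v_avg = Δd / Δt = 310 / 17 = 18.24 m/s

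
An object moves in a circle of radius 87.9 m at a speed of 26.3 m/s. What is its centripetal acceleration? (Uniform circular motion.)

a_c = v²/r = 26.3²/87.9 = 691.69/87.9 = 7.87 m/s²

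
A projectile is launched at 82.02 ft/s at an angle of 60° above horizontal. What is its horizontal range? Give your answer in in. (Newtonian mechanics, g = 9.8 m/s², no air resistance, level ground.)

v₀ = 82.02 ft/s × 0.3048 = 24.9997 m/s
R = v₀² × sin(2θ) / g = 24.9997² × sin(2 × 60°) / 9.8 = 624.985 × 0.866025 / 9.8 = 55.2299 m
R = 55.2299 m / 0.0254 = 2174 in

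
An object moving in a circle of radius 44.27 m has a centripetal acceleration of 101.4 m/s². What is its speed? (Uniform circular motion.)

v = √(a_c × r) = √(101.4 × 44.27) = 67.0 m/s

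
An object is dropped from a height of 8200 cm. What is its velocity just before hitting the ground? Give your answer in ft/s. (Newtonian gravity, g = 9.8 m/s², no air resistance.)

h = 8200 cm × 0.01 = 82.0 m
v = √(2gh) = √(2 × 9.8 × 82.0) = 40.0899 m/s
v = 40.0899 m/s / 0.3048 = 131.5 ft/s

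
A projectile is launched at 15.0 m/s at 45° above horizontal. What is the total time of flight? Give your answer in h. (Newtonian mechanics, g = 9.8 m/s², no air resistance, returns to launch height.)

T = 2 × v₀ × sin(θ) / g = 2 × 15.0 × sin(45°) / 9.8 = 2 × 15.0 × 0.707107 / 9.8 = 2.16461 s
T = 2.16461 s / 3600.0 = 0.0006013 h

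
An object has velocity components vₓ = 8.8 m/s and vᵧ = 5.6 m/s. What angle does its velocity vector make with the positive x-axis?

θ = arctan(vᵧ/vₓ) = arctan(5.6/8.8) = 32.47°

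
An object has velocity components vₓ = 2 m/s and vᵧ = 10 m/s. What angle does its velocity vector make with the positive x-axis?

θ = arctan(vᵧ/vₓ) = arctan(10/2) = 78.69°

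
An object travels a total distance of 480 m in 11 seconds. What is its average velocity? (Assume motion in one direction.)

v_avg = Δd / Δt = 480 / 11 = 43.64 m/s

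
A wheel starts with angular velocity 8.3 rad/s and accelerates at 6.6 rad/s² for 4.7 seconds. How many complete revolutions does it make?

θ = ω₀t + ½αt² = 8.3×4.7 + ½×6.6×4.7² = 111.907 rad
Total revolutions = θ/(2π) = 111.907/(2π) = 17.81
Complete revolutions = ⌊17.81⌋ = 17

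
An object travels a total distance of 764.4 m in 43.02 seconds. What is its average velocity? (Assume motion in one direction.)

v_avg = Δd / Δt = 764.4 / 43.02 = 17.77 m/s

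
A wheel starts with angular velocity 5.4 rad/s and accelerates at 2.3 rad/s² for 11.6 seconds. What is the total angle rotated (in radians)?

θ = ω₀t + ½αt² = 5.4×11.6 + ½×2.3×11.6² = 217.38 rad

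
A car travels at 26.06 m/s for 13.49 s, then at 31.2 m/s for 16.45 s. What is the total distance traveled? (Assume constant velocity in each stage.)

d₁ = v₁t₁ = 26.06 × 13.49 = 351.5494 m
d₂ = v₂t₂ = 31.2 × 16.45 = 513.24 m
d_total = 351.5494 + 513.24 = 864.79 m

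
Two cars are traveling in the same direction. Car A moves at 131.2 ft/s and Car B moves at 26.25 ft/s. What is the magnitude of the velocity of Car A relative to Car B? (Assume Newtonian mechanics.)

v_rel = |v_A - v_B| = |131.2 - 26.25| = 104.95 ft/s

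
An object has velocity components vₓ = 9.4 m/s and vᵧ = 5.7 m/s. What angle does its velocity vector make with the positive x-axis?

θ = arctan(vᵧ/vₓ) = arctan(5.7/9.4) = 31.23°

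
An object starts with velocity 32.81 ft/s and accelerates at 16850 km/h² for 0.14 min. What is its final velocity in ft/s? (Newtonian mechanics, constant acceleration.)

v₀ = 32.81 ft/s × 0.3048 = 10.0005 m/s
a = 16850 km/h² × 7.716049382716049e-05 = 1.30015 m/s²
t = 0.14 min × 60.0 = 8.4 s
v = v₀ + a × t = 10.0005 + 1.30015 × 8.4 = 20.9218 m/s
v = 20.9218 m/s / 0.3048 = 68.64 ft/s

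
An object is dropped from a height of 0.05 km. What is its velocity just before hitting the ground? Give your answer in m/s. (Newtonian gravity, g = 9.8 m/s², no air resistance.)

h = 0.05 km × 1000.0 = 50.0 m
v = √(2gh) = √(2 × 9.8 × 50.0) = 31.3 m/s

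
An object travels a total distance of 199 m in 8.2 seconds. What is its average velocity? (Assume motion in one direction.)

v_avg = Δd / Δt = 199 / 8.2 = 24.27 m/s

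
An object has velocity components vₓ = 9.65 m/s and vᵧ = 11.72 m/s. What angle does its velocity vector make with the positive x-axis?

θ = arctan(vᵧ/vₓ) = arctan(11.72/9.65) = 50.53°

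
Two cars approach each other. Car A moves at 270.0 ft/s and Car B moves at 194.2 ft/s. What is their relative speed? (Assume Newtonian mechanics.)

v_rel = v_A + v_B = 270.0 + 194.2 = 464.2 ft/s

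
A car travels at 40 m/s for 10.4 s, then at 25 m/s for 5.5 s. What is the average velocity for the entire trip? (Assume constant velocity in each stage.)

d₁ = v₁t₁ = 40 × 10.4 = 416.0 m
d₂ = v₂t₂ = 25 × 5.5 = 137.5 m
d_total = 553.5 m, t_total = 15.9 s
v_avg = d_total/t_total = 553.5/15.9 = 34.81 m/s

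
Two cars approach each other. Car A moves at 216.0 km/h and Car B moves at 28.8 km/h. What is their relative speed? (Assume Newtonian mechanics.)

v_rel = v_A + v_B = 216.0 + 28.8 = 244.8 km/h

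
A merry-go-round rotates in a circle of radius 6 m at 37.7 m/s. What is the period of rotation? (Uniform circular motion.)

T = 2πr/v = 2π×6/37.7 = 1.0 s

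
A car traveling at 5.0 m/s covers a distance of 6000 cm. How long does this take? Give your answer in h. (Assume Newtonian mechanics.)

d = 6000 cm × 0.01 = 60.0 m
t = d / v = 60.0 / 5.0 = 12.0 s
t = 12.0 s / 3600.0 = 0.003333 h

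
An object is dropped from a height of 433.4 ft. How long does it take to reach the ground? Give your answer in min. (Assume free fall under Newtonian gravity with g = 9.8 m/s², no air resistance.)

h = 433.4 ft × 0.3048 = 132.1 m
t = √(2h/g) = √(2 × 132.1 / 9.8) = 5.19222 s
t = 5.19222 s / 60.0 = 0.08654 min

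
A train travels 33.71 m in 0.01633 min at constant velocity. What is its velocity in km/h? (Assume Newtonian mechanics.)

t = 0.01633 min × 60.0 = 0.9798 s
v = d / t = 33.71 / 0.9798 = 34.405 m/s
v = 34.405 m/s / 0.2777777777777778 = 123.9 km/h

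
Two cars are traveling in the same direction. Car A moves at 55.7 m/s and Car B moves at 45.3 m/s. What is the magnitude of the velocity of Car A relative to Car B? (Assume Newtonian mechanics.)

v_rel = |v_A - v_B| = |55.7 - 45.3| = 10.4 m/s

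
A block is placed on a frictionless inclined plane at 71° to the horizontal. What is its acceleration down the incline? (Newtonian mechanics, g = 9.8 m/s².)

a = g sin(θ) = 9.8 × sin(71°) = 9.8 × 0.9455 = 9.27 m/s²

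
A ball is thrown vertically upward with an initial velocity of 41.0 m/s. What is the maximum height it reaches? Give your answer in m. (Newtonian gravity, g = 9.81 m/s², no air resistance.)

h_max = v₀² / (2g) = 41.0² / (2 × 9.81) = 1681.0 / 19.62 = 85.68 m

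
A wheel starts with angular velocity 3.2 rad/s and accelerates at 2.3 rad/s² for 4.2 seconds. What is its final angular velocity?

ω = ω₀ + αt = 3.2 + 2.3 × 4.2 = 12.86 rad/s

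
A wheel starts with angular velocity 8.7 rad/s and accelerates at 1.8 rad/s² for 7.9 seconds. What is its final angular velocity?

ω = ω₀ + αt = 8.7 + 1.8 × 7.9 = 22.92 rad/s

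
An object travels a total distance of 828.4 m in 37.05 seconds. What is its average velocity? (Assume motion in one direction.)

v_avg = Δd / Δt = 828.4 / 37.05 = 22.36 m/s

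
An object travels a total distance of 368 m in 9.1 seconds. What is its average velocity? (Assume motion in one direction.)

v_avg = Δd / Δt = 368 / 9.1 = 40.44 m/s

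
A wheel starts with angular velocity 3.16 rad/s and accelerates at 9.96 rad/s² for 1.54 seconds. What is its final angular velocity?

ω = ω₀ + αt = 3.16 + 9.96 × 1.54 = 18.5 rad/s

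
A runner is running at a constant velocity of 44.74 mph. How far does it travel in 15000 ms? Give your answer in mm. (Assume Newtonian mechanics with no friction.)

v = 44.74 mph × 0.44704 = 20.0006 m/s
t = 15000 ms × 0.001 = 15.0 s
d = v × t = 20.0006 × 15.0 = 300.009 m
d = 300.009 m / 0.001 = 300000 mm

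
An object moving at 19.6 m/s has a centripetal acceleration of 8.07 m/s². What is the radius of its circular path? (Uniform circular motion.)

r = v²/a_c = 19.6²/8.07 = 47.6 m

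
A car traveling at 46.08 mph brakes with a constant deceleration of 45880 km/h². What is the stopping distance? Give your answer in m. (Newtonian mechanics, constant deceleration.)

v₀ = 46.08 mph × 0.44704 = 20.5996 m/s
a = 45880 km/h² × 7.716049382716049e-05 = 3.54012 m/s²
d = v₀² / (2a) = 20.5996² / (2 × 3.54012) = 424.344 / 7.08024 = 59.93 m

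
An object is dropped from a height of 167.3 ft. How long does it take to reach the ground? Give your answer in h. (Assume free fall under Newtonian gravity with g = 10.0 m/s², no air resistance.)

h = 167.3 ft × 0.3048 = 50.993 m
t = √(2h/g) = √(2 × 50.993 / 10.0) = 3.19352 s
t = 3.19352 s / 3600.0 = 0.0008871 h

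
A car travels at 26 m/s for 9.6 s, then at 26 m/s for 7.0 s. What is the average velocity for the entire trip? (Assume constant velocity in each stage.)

d₁ = v₁t₁ = 26 × 9.6 = 249.6 m
d₂ = v₂t₂ = 26 × 7.0 = 182.0 m
d_total = 431.6 m, t_total = 16.6 s
v_avg = d_total/t_total = 431.6/16.6 = 26.0 m/s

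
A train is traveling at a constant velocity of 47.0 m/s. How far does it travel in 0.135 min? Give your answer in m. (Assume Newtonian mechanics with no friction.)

t = 0.135 min × 60.0 = 8.1 s
d = v × t = 47.0 × 8.1 = 380.7 m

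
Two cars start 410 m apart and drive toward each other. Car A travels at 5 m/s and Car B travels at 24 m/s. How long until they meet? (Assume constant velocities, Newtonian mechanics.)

Combined speed: v_combined = 5 + 24 = 29 m/s
Time to meet: t = d/v_combined = 410/29 = 14.14 s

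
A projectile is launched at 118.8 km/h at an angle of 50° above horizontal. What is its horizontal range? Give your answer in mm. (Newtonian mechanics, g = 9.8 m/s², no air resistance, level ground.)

v₀ = 118.8 km/h × 0.2777777777777778 = 33.0 m/s
R = v₀² × sin(2θ) / g = 33.0² × sin(2 × 50°) / 9.8 = 1089.0 × 0.984808 / 9.8 = 109.434 m
R = 109.434 m / 0.001 = 109400 mm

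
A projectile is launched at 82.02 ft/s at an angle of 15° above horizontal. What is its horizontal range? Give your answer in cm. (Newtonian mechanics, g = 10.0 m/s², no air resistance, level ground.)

v₀ = 82.02 ft/s × 0.3048 = 24.9997 m/s
R = v₀² × sin(2θ) / g = 24.9997² × sin(2 × 15°) / 10.0 = 624.985 × 0.5 / 10.0 = 31.2492 m
R = 31.2492 m / 0.01 = 3125 cm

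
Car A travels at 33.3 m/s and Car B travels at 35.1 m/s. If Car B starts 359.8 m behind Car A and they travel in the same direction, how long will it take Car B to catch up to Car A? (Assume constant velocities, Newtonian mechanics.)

Relative speed: v_rel = 35.1 - 33.3 = 1.8 m/s
Time to catch: t = d₀/v_rel = 359.8/1.8 = 199.89 s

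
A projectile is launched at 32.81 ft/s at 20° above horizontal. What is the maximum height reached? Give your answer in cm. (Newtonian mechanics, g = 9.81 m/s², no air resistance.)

v₀ = 32.81 ft/s × 0.3048 = 10.0005 m/s
H = v₀² × sin²(θ) / (2g) = 10.0005² × sin(20°)² / (2 × 9.81) = 100.01 × 0.116978 / 19.62 = 0.596278 m
H = 0.596278 m / 0.01 = 59.63 cm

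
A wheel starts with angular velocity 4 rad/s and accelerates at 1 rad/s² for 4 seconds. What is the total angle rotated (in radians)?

θ = ω₀t + ½αt² = 4×4 + ½×1×4² = 24.0 rad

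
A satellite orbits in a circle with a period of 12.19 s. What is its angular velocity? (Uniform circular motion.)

ω = 2π/T = 2π/12.19 = 0.5154 rad/s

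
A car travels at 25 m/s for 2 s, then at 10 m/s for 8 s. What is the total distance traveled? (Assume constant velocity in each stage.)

d₁ = v₁t₁ = 25 × 2 = 50 m
d₂ = v₂t₂ = 10 × 8 = 80 m
d_total = 50 + 80 = 130 m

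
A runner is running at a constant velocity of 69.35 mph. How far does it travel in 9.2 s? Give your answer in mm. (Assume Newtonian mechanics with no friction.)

v = 69.35 mph × 0.44704 = 31.0022 m/s
d = v × t = 31.0022 × 9.2 = 285.22 m
d = 285.22 m / 0.001 = 285200 mm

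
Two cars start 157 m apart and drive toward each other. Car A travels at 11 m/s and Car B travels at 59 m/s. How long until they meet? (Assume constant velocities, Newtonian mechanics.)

Combined speed: v_combined = 11 + 59 = 70 m/s
Time to meet: t = d/v_combined = 157/70 = 2.24 s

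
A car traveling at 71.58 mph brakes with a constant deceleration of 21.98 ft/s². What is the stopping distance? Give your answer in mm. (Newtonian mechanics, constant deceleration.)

v₀ = 71.58 mph × 0.44704 = 31.9991 m/s
a = 21.98 ft/s² × 0.3048 = 6.6995 m/s²
d = v₀² / (2a) = 31.9991² / (2 × 6.6995) = 1023.94 / 13.399 = 76.4191 m
d = 76.4191 m / 0.001 = 76420 mm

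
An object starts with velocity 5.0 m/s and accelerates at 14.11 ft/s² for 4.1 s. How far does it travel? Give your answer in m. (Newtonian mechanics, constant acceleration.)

a = 14.11 ft/s² × 0.3048 = 4.30073 m/s²
d = v₀ × t + ½ × a × t² = 5.0 × 4.1 + 0.5 × 4.30073 × 4.1² = 56.65 m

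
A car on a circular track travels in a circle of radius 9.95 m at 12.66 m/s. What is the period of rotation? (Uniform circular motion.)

T = 2πr/v = 2π×9.95/12.66 = 4.94 s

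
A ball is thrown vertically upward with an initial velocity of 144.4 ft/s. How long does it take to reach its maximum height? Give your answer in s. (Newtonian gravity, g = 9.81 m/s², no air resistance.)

v₀ = 144.4 ft/s × 0.3048 = 44.0131 m/s
t_up = v₀ / g = 44.0131 / 9.81 = 4.487 s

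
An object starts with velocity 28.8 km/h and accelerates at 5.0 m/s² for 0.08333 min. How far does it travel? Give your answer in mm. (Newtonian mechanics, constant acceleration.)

v₀ = 28.8 km/h × 0.2777777777777778 = 8.0 m/s
t = 0.08333 min × 60.0 = 4.9998 s
d = v₀ × t + ½ × a × t² = 8.0 × 4.9998 + 0.5 × 5.0 × 4.9998² = 102.493 m
d = 102.493 m / 0.001 = 102500 mm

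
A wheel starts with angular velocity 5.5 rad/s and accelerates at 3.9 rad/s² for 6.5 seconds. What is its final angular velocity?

ω = ω₀ + αt = 5.5 + 3.9 × 6.5 = 30.85 rad/s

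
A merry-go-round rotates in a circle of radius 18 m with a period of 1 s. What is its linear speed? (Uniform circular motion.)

v = 2πr/T = 2π×18/1 = 113.1 m/s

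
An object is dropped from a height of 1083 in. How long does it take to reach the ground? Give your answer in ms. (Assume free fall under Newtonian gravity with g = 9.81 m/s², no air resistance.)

h = 1083 in × 0.0254 = 27.5082 m
t = √(2h/g) = √(2 × 27.5082 / 9.81) = 2.36816 s
t = 2.36816 s / 0.001 = 2368 ms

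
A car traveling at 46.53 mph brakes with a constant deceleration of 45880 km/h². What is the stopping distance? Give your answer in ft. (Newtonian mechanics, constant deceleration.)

v₀ = 46.53 mph × 0.44704 = 20.8008 m/s
a = 45880 km/h² × 7.716049382716049e-05 = 3.54012 m/s²
d = v₀² / (2a) = 20.8008² / (2 × 3.54012) = 432.673 / 7.08024 = 61.1099 m
d = 61.1099 m / 0.3048 = 200.5 ft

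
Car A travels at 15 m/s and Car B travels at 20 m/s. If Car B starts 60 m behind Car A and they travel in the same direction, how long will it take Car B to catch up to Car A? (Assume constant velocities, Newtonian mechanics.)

Relative speed: v_rel = 20 - 15 = 5 m/s
Time to catch: t = d₀/v_rel = 60/5 = 12.0 s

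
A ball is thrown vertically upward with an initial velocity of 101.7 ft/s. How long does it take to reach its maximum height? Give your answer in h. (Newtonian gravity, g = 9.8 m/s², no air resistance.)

v₀ = 101.7 ft/s × 0.3048 = 30.9982 m/s
t_up = v₀ / g = 30.9982 / 9.8 = 3.16308 s
t_up = 3.16308 s / 3600.0 = 0.0008786 h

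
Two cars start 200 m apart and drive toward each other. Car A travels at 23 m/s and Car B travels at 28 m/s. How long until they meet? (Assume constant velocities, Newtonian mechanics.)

Combined speed: v_combined = 23 + 28 = 51 m/s
Time to meet: t = d/v_combined = 200/51 = 3.92 s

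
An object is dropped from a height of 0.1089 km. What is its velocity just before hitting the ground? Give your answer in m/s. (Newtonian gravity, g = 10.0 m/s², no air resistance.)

h = 0.1089 km × 1000.0 = 108.9 m
v = √(2gh) = √(2 × 10.0 × 108.9) = 46.67 m/s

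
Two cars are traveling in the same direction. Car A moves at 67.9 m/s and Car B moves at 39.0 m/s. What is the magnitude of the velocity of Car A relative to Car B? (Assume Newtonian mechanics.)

v_rel = |v_A - v_B| = |67.9 - 39.0| = 28.9 m/s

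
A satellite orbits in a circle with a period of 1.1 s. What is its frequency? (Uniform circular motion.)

f = 1/T = 1/1.1 = 0.9091 Hz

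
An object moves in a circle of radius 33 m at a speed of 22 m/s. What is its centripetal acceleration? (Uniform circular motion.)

a_c = v²/r = 22²/33 = 484/33 = 14.67 m/s²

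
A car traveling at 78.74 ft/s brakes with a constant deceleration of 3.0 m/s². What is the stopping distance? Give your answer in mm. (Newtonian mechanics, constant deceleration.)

v₀ = 78.74 ft/s × 0.3048 = 24.0 m/s
d = v₀² / (2a) = 24.0² / (2 × 3.0) = 576.0 / 6.0 = 96.0 m
d = 96.0 m / 0.001 = 96000 mm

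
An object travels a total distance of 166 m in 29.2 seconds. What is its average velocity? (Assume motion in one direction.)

v_avg = Δd / Δt = 166 / 29.2 = 5.68 m/s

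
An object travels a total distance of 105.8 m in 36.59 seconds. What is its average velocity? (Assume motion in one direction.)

v_avg = Δd / Δt = 105.8 / 36.59 = 2.89 m/s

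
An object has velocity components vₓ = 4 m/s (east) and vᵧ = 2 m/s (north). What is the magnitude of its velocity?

|v| = √(vₓ² + vᵧ²) = √(4² + 2²) = √(20) = 4.47 m/s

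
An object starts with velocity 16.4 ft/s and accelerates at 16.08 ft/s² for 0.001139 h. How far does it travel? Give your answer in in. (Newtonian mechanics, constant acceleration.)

v₀ = 16.4 ft/s × 0.3048 = 4.99872 m/s
a = 16.08 ft/s² × 0.3048 = 4.90118 m/s²
t = 0.001139 h × 3600.0 = 4.1004 s
d = v₀ × t + ½ × a × t² = 4.99872 × 4.1004 + 0.5 × 4.90118 × 4.1004² = 61.6992 m
d = 61.6992 m / 0.0254 = 2429 in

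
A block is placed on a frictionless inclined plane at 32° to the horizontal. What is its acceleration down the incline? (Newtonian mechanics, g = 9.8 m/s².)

a = g sin(θ) = 9.8 × sin(32°) = 9.8 × 0.5299 = 5.19 m/s²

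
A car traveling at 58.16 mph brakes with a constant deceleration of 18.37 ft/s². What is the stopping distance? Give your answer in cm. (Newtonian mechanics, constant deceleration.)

v₀ = 58.16 mph × 0.44704 = 25.99985 m/s
a = 18.37 ft/s² × 0.3048 = 5.599176 m/s²
d = v₀² / (2a) = 25.99985² / (2 × 5.599176) = 675.9922 / 11.19835 = 60.36534 m
d = 60.36534 m / 0.01 = 6037 cm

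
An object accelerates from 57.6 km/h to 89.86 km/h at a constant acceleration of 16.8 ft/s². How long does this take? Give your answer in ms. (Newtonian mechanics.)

v₀ = 57.6 km/h × 0.2777777777777778 = 16.0 m/s
v = 89.86 km/h × 0.2777777777777778 = 24.9611 m/s
a = 16.8 ft/s² × 0.3048 = 5.12064 m/s²
t = (v - v₀) / a = (24.9611 - 16.0) / 5.12064 = 1.75 s
t = 1.75 s / 0.001 = 1750 ms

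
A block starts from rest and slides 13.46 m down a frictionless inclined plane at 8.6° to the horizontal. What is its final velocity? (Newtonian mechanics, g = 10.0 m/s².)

a = g sin(θ) = 10.0 × sin(8.6°) = 1.4954 m/s²
v = √(2ad) = √(2 × 1.4954 × 13.46) = 6.34 m/s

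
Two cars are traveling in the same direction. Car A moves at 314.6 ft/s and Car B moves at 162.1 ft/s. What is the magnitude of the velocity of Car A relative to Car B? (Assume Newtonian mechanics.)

v_rel = |v_A - v_B| = |314.6 - 162.1| = 152.5 ft/s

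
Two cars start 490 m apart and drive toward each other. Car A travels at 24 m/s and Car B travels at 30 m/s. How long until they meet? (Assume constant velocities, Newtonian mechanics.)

Combined speed: v_combined = 24 + 30 = 54 m/s
Time to meet: t = d/v_combined = 490/54 = 9.07 s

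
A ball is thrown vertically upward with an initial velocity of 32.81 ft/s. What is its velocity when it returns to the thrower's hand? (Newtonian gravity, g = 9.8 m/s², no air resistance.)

By conservation of energy (no air resistance), the ball returns to the throw height with the same speed as launch, but directed downward.
|v_ground| = v₀ = 32.81 ft/s
v_ground = 32.81 ft/s (downward)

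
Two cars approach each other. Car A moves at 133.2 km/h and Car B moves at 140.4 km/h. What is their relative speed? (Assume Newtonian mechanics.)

v_rel = v_A + v_B = 133.2 + 140.4 = 273.6 km/h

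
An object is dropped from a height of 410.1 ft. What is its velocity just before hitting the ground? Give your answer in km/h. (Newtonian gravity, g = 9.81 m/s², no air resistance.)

h = 410.1 ft × 0.3048 = 124.998 m
v = √(2gh) = √(2 × 9.81 × 124.998) = 49.5223 m/s
v = 49.5223 m/s / 0.2777777777777778 = 178.3 km/h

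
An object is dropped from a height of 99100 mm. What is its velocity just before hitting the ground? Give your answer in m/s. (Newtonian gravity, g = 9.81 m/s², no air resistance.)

h = 99100 mm × 0.001 = 99.1 m
v = √(2gh) = √(2 × 9.81 × 99.1) = 44.09 m/s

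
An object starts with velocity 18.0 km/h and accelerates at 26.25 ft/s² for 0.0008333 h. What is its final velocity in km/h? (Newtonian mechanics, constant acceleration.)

v₀ = 18.0 km/h × 0.2777777777777778 = 5.0 m/s
a = 26.25 ft/s² × 0.3048 = 8.001 m/s²
t = 0.0008333 h × 3600.0 = 2.99988 s
v = v₀ + a × t = 5.0 + 8.001 × 2.99988 = 29.002 m/s
v = 29.002 m/s / 0.2777777777777778 = 104.4 km/h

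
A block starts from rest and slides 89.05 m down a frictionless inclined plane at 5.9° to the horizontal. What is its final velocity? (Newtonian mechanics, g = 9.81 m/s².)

a = g sin(θ) = 9.81 × sin(5.9°) = 1.0084 m/s²
v = √(2ad) = √(2 × 1.0084 × 89.05) = 13.4 m/s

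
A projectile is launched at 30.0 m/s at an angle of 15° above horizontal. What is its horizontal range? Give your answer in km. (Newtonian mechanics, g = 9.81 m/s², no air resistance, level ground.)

R = v₀² × sin(2θ) / g = 30.0² × sin(2 × 15°) / 9.81 = 900.0 × 0.5 / 9.81 = 45.8716 m
R = 45.8716 m / 1000.0 = 0.04587 km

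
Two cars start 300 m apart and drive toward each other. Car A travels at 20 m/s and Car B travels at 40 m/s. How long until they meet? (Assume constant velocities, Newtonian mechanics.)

Combined speed: v_combined = 20 + 40 = 60 m/s
Time to meet: t = d/v_combined = 300/60 = 5.0 s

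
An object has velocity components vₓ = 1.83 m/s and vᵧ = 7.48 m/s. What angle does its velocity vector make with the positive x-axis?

θ = arctan(vᵧ/vₓ) = arctan(7.48/1.83) = 76.25°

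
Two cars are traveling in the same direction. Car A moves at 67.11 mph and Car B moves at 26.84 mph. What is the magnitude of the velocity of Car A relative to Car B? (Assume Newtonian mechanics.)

v_rel = |v_A - v_B| = |67.11 - 26.84| = 40.27 mph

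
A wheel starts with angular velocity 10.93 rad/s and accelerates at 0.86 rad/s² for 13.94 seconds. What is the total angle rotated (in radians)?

θ = ω₀t + ½αt² = 10.93×13.94 + ½×0.86×13.94² = 235.92 rad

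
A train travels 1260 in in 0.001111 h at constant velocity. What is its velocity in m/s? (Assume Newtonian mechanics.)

d = 1260 in × 0.0254 = 32.004 m
t = 0.001111 h × 3600.0 = 3.9996 s
v = d / t = 32.004 / 3.9996 = 8.002 m/s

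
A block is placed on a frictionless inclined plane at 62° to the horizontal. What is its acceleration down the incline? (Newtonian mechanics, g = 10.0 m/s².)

a = g sin(θ) = 10.0 × sin(62°) = 10.0 × 0.8829 = 8.83 m/s²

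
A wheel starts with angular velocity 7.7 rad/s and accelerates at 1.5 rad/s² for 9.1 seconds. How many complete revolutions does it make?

θ = ω₀t + ½αt² = 7.7×9.1 + ½×1.5×9.1² = 132.1775 rad
Total revolutions = θ/(2π) = 132.1775/(2π) = 21.04
Complete revolutions = ⌊21.04⌋ = 21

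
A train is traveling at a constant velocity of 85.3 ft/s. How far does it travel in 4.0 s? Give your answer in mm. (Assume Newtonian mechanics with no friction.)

v = 85.3 ft/s × 0.3048 = 25.9994 m/s
d = v × t = 25.9994 × 4.0 = 103.998 m
d = 103.998 m / 0.001 = 104000 mm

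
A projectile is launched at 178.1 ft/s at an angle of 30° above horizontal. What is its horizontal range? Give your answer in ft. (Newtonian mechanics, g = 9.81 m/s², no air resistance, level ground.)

v₀ = 178.1 ft/s × 0.3048 = 54.2849 m/s
R = v₀² × sin(2θ) / g = 54.2849² × sin(2 × 30°) / 9.81 = 2946.85 × 0.866025 / 9.81 = 260.147 m
R = 260.147 m / 0.3048 = 853.5 ft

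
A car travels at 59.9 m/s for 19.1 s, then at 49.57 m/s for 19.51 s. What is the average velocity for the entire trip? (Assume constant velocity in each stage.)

d₁ = v₁t₁ = 59.9 × 19.1 = 1144.09 m
d₂ = v₂t₂ = 49.57 × 19.51 = 967.1107 m
d_total = 2111.2007 m, t_total = 38.61 s
v_avg = d_total/t_total = 2111.2007/38.61 = 54.68 m/s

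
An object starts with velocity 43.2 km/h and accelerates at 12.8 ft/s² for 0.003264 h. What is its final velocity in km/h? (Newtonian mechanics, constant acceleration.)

v₀ = 43.2 km/h × 0.2777777777777778 = 12.0 m/s
a = 12.8 ft/s² × 0.3048 = 3.90144 m/s²
t = 0.003264 h × 3600.0 = 11.7504 s
v = v₀ + a × t = 12.0 + 3.90144 × 11.7504 = 57.8435 m/s
v = 57.8435 m/s / 0.2777777777777778 = 208.2 km/h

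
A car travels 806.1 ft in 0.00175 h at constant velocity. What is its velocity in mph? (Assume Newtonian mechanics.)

d = 806.1 ft × 0.3048 = 245.699 m
t = 0.00175 h × 3600.0 = 6.3 s
v = d / t = 245.699 / 6.3 = 38.9998 m/s
v = 38.9998 m/s / 0.44704 = 87.24 mph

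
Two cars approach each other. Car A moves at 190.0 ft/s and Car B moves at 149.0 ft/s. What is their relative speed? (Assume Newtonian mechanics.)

v_rel = v_A + v_B = 190.0 + 149.0 = 339.0 ft/s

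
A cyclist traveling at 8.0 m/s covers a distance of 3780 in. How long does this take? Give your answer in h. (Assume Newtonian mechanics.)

d = 3780 in × 0.0254 = 96.012 m
t = d / v = 96.012 / 8.0 = 12.0015 s
t = 12.0015 s / 3600.0 = 0.003334 h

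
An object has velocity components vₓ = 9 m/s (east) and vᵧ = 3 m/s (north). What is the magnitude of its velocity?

|v| = √(vₓ² + vᵧ²) = √(9² + 3²) = √(90) = 9.49 m/s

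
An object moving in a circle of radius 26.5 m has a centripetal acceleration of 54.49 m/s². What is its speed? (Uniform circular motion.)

v = √(a_c × r) = √(54.49 × 26.5) = 38.0 m/s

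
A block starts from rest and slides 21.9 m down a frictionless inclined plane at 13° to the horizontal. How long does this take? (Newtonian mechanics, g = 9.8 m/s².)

a = g sin(θ) = 9.8 × sin(13°) = 2.2045 m/s²
t = √(2d/a) = √(2 × 21.9 / 2.2045) = 4.46 s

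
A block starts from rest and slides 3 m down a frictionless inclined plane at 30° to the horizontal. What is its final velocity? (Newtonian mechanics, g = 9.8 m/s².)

a = g sin(θ) = 9.8 × sin(30°) = 4.9 m/s²
v = √(2ad) = √(2 × 4.9 × 3) = 5.42 m/s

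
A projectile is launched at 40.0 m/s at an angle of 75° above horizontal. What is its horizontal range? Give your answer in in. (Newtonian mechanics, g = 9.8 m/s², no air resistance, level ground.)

R = v₀² × sin(2θ) / g = 40.0² × sin(2 × 75°) / 9.8 = 1600.0 × 0.5 / 9.8 = 81.6327 m
R = 81.6327 m / 0.0254 = 3214 in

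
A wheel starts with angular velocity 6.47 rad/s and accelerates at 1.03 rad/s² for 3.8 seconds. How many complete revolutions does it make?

θ = ω₀t + ½αt² = 6.47×3.8 + ½×1.03×3.8² = 32.0226 rad
Total revolutions = θ/(2π) = 32.0226/(2π) = 5.1
Complete revolutions = ⌊5.1⌋ = 5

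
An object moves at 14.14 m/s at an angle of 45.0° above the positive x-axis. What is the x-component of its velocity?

vₓ = v cos(θ) = 14.14 × cos(45.0°) = 10.0 m/s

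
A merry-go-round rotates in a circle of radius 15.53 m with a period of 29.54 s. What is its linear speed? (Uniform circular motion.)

v = 2πr/T = 2π×15.53/29.54 = 3.3 m/s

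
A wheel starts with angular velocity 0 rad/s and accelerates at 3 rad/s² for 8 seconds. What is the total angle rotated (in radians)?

θ = ω₀t + ½αt² = 0×8 + ½×3×8² = 96.0 rad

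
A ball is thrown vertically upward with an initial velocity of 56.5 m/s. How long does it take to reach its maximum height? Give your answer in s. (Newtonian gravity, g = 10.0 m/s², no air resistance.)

t_up = v₀ / g = 56.5 / 10.0 = 5.65 s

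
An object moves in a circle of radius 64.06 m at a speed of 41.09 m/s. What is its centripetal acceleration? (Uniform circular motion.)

a_c = v²/r = 41.09²/64.06 = 1688.3881/64.06 = 26.36 m/s²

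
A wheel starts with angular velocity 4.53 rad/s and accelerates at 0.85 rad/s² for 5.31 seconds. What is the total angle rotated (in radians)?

θ = ω₀t + ½αt² = 4.53×5.31 + ½×0.85×5.31² = 36.04 rad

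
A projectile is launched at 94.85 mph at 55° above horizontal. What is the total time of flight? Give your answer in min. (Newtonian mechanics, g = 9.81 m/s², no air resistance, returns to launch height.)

v₀ = 94.85 mph × 0.44704 = 42.4017 m/s
T = 2 × v₀ × sin(θ) / g = 2 × 42.4017 × sin(55°) / 9.81 = 2 × 42.4017 × 0.819152 / 9.81 = 7.08123 s
T = 7.08123 s / 60.0 = 0.118 min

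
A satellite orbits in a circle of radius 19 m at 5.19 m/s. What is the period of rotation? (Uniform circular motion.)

T = 2πr/v = 2π×19/5.19 = 23.0 s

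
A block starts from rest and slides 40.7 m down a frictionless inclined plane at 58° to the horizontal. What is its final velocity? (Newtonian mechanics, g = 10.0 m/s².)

a = g sin(θ) = 10.0 × sin(58°) = 8.4805 m/s²
v = √(2ad) = √(2 × 8.4805 × 40.7) = 26.27 m/s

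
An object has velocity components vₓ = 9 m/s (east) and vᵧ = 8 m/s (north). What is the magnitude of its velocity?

|v| = √(vₓ² + vᵧ²) = √(9² + 8²) = √(145) = 12.04 m/s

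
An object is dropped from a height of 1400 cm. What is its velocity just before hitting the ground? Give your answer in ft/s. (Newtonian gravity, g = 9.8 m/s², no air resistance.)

h = 1400 cm × 0.01 = 14.0 m
v = √(2gh) = √(2 × 9.8 × 14.0) = 16.565 m/s
v = 16.565 m/s / 0.3048 = 54.35 ft/s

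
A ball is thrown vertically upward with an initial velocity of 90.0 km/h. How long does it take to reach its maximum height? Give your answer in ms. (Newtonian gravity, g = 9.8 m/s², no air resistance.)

v₀ = 90.0 km/h × 0.2777777777777778 = 25.0 m/s
t_up = v₀ / g = 25.0 / 9.8 = 2.55102 s
t_up = 2.55102 s / 0.001 = 2551 ms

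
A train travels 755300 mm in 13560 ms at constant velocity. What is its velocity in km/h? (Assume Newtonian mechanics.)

d = 755300 mm × 0.001 = 755.3 m
t = 13560 ms × 0.001 = 13.56 s
v = d / t = 755.3 / 13.56 = 55.7006 m/s
v = 55.7006 m/s / 0.2777777777777778 = 200.5 km/h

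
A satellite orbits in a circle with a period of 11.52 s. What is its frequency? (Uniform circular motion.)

f = 1/T = 1/11.52 = 0.0868 Hz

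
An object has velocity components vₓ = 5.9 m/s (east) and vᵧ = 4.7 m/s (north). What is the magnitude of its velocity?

|v| = √(vₓ² + vᵧ²) = √(5.9² + 4.7²) = √(56.9) = 7.54 m/s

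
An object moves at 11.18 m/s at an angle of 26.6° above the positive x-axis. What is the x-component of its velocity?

vₓ = v cos(θ) = 11.18 × cos(26.6°) = 10.0 m/s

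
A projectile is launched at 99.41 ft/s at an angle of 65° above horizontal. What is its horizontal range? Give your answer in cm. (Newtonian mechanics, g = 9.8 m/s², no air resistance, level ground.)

v₀ = 99.41 ft/s × 0.3048 = 30.3002 m/s
R = v₀² × sin(2θ) / g = 30.3002² × sin(2 × 65°) / 9.8 = 918.102 × 0.766044 / 9.8 = 71.766 m
R = 71.766 m / 0.01 = 7177 cm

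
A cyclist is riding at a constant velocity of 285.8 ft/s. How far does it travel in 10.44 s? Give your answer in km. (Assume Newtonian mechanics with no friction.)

v = 285.8 ft/s × 0.3048 = 87.1118 m/s
d = v × t = 87.1118 × 10.44 = 909.447 m
d = 909.447 m / 1000.0 = 0.9094 km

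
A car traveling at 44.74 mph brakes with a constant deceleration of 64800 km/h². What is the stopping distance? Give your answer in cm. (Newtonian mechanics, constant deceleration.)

v₀ = 44.74 mph × 0.44704 = 20.0006 m/s
a = 64800 km/h² × 7.716049382716049e-05 = 5.0 m/s²
d = v₀² / (2a) = 20.0006² / (2 × 5.0) = 400.024 / 10.0 = 40.0024 m
d = 40.0024 m / 0.01 = 4000 cm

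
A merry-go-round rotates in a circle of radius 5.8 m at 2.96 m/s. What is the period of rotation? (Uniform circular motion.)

T = 2πr/v = 2π×5.8/2.96 = 12.31 s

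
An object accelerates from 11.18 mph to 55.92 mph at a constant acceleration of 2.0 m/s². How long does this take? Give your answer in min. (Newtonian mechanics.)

v₀ = 11.18 mph × 0.44704 = 4.99791 m/s
v = 55.92 mph × 0.44704 = 24.9985 m/s
t = (v - v₀) / a = (24.9985 - 4.99791) / 2.0 = 10.0003 s
t = 10.0003 s / 60.0 = 0.1667 min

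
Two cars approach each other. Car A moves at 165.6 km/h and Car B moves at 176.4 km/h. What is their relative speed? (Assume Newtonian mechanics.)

v_rel = v_A + v_B = 165.6 + 176.4 = 342.0 km/h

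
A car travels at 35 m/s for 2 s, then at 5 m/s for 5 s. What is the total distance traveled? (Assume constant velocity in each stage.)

d₁ = v₁t₁ = 35 × 2 = 70 m
d₂ = v₂t₂ = 5 × 5 = 25 m
d_total = 70 + 25 = 95 m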